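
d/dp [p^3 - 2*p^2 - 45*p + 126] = 3*p^2 - 4*p - 45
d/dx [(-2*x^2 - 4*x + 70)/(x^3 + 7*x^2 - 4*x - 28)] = 2*(x^2 - 10*x + 4)/(x^4 - 8*x^2 + 16)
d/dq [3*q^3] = 9*q^2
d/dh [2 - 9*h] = -9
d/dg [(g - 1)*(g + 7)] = 2*g + 6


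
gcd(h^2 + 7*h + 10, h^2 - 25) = h + 5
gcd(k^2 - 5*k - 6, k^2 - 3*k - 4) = k + 1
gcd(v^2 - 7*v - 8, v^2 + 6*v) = 1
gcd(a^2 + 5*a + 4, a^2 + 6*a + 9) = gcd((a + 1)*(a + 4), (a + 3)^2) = 1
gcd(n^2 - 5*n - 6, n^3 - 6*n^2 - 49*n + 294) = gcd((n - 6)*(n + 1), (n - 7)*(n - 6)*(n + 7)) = n - 6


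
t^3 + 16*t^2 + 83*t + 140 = (t + 4)*(t + 5)*(t + 7)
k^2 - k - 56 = (k - 8)*(k + 7)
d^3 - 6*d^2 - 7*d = d*(d - 7)*(d + 1)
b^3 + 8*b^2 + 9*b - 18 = (b - 1)*(b + 3)*(b + 6)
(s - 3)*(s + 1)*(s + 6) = s^3 + 4*s^2 - 15*s - 18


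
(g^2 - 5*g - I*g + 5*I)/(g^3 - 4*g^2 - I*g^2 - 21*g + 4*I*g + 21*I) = (g - 5)/(g^2 - 4*g - 21)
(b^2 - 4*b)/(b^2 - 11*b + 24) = b*(b - 4)/(b^2 - 11*b + 24)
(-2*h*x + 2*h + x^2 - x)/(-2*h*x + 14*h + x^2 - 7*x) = (x - 1)/(x - 7)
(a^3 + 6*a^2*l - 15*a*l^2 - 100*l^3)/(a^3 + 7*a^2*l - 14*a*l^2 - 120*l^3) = (a + 5*l)/(a + 6*l)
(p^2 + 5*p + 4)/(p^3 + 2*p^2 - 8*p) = (p + 1)/(p*(p - 2))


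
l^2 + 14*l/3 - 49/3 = (l - 7/3)*(l + 7)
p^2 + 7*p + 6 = (p + 1)*(p + 6)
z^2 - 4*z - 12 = (z - 6)*(z + 2)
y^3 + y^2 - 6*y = y*(y - 2)*(y + 3)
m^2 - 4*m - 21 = (m - 7)*(m + 3)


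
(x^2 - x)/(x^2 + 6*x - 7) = x/(x + 7)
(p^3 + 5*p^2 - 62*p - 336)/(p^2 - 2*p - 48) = p + 7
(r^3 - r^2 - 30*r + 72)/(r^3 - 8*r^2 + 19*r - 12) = (r + 6)/(r - 1)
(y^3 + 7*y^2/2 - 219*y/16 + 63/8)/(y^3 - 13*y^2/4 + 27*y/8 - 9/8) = (4*y^2 + 17*y - 42)/(2*(2*y^2 - 5*y + 3))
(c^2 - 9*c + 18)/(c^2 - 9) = (c - 6)/(c + 3)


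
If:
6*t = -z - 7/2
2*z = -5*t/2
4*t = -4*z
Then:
No Solution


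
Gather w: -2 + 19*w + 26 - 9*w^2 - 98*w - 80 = -9*w^2 - 79*w - 56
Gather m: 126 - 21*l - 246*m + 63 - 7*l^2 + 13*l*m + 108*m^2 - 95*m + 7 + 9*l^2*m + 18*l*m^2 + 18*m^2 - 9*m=-7*l^2 - 21*l + m^2*(18*l + 126) + m*(9*l^2 + 13*l - 350) + 196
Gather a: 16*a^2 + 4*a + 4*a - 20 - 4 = 16*a^2 + 8*a - 24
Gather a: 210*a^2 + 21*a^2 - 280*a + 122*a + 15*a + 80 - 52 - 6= 231*a^2 - 143*a + 22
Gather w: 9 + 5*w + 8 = 5*w + 17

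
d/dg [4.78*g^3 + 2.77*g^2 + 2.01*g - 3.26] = 14.34*g^2 + 5.54*g + 2.01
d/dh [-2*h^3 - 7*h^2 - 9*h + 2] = -6*h^2 - 14*h - 9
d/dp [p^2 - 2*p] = 2*p - 2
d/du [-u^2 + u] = 1 - 2*u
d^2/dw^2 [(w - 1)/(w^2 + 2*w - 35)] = 2*(4*(w - 1)*(w + 1)^2 - (3*w + 1)*(w^2 + 2*w - 35))/(w^2 + 2*w - 35)^3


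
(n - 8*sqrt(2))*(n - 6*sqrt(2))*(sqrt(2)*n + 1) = sqrt(2)*n^3 - 27*n^2 + 82*sqrt(2)*n + 96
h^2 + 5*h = h*(h + 5)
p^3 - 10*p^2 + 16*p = p*(p - 8)*(p - 2)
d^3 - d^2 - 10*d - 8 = (d - 4)*(d + 1)*(d + 2)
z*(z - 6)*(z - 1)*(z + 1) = z^4 - 6*z^3 - z^2 + 6*z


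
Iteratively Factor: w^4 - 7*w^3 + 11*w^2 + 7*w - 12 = (w - 4)*(w^3 - 3*w^2 - w + 3) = (w - 4)*(w - 3)*(w^2 - 1) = (w - 4)*(w - 3)*(w + 1)*(w - 1)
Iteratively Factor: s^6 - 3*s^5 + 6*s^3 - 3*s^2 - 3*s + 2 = (s + 1)*(s^5 - 4*s^4 + 4*s^3 + 2*s^2 - 5*s + 2) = (s - 1)*(s + 1)*(s^4 - 3*s^3 + s^2 + 3*s - 2) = (s - 1)^2*(s + 1)*(s^3 - 2*s^2 - s + 2) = (s - 1)^2*(s + 1)^2*(s^2 - 3*s + 2) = (s - 1)^3*(s + 1)^2*(s - 2)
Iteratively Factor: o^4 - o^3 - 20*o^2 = (o)*(o^3 - o^2 - 20*o) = o*(o - 5)*(o^2 + 4*o) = o^2*(o - 5)*(o + 4)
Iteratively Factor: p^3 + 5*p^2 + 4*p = (p)*(p^2 + 5*p + 4) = p*(p + 1)*(p + 4)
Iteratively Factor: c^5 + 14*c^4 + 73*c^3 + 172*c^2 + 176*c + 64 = (c + 4)*(c^4 + 10*c^3 + 33*c^2 + 40*c + 16) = (c + 4)^2*(c^3 + 6*c^2 + 9*c + 4) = (c + 4)^3*(c^2 + 2*c + 1) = (c + 1)*(c + 4)^3*(c + 1)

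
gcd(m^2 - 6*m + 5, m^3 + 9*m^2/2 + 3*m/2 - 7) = m - 1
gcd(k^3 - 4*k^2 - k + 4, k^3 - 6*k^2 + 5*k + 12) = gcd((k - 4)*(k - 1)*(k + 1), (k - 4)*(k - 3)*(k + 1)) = k^2 - 3*k - 4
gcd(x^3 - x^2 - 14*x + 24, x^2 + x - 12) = x^2 + x - 12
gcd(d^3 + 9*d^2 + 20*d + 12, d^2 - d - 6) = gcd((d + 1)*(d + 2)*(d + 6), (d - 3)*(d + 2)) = d + 2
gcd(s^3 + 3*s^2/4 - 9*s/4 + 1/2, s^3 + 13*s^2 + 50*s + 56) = s + 2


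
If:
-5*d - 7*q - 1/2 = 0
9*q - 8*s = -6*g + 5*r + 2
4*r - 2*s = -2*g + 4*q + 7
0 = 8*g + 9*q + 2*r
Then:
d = 1148*s/655 + 2809/1310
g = 239*s/131 + 529/262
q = -164*s/131 - 210/131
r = -218*s/131 - 113/131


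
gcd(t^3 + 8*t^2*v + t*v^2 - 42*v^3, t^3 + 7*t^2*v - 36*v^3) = t^2 + t*v - 6*v^2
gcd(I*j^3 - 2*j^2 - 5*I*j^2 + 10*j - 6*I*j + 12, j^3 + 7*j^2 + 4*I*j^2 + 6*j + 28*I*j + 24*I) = j + 1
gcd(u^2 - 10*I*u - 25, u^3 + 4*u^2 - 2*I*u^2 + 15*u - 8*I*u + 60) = u - 5*I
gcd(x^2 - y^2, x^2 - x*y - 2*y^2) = x + y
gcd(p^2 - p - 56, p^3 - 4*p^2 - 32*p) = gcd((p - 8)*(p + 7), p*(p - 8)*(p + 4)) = p - 8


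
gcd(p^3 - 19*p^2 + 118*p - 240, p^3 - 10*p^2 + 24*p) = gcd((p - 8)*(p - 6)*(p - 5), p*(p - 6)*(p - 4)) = p - 6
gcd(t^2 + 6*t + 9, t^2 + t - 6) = t + 3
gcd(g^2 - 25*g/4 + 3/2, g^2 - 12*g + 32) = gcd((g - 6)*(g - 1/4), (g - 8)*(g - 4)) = 1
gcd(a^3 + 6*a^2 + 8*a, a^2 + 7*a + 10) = a + 2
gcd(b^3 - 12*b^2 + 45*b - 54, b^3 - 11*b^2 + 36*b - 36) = b^2 - 9*b + 18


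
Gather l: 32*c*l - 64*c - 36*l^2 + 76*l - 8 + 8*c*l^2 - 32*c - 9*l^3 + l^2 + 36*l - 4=-96*c - 9*l^3 + l^2*(8*c - 35) + l*(32*c + 112) - 12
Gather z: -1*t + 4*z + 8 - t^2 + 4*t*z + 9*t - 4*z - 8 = -t^2 + 4*t*z + 8*t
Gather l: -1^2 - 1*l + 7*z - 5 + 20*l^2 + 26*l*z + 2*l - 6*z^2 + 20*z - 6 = 20*l^2 + l*(26*z + 1) - 6*z^2 + 27*z - 12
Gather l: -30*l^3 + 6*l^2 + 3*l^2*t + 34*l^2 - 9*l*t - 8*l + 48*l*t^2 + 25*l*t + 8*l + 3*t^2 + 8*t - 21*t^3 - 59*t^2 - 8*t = -30*l^3 + l^2*(3*t + 40) + l*(48*t^2 + 16*t) - 21*t^3 - 56*t^2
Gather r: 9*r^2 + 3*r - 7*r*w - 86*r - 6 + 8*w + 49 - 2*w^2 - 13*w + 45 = 9*r^2 + r*(-7*w - 83) - 2*w^2 - 5*w + 88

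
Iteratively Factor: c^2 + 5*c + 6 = (c + 3)*(c + 2)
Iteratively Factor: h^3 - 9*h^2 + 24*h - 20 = (h - 2)*(h^2 - 7*h + 10) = (h - 5)*(h - 2)*(h - 2)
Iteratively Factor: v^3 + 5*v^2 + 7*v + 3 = (v + 3)*(v^2 + 2*v + 1) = (v + 1)*(v + 3)*(v + 1)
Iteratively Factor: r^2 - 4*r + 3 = (r - 3)*(r - 1)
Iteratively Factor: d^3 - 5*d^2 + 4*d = (d - 1)*(d^2 - 4*d) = (d - 4)*(d - 1)*(d)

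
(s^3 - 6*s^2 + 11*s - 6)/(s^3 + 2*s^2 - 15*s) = (s^2 - 3*s + 2)/(s*(s + 5))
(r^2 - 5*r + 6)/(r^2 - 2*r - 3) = (r - 2)/(r + 1)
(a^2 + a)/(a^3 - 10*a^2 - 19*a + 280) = a*(a + 1)/(a^3 - 10*a^2 - 19*a + 280)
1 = 1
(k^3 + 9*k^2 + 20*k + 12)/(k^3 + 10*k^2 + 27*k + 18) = (k + 2)/(k + 3)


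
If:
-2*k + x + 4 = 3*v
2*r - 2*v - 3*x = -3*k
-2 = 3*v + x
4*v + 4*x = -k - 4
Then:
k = 20/11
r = -105/22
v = -3/11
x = -13/11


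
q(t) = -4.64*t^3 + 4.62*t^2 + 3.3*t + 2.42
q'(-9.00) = -1207.38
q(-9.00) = 3729.50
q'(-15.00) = -3267.30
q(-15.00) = 16652.42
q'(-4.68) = -344.82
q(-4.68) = 563.78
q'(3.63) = -146.58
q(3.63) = -146.66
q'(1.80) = -25.17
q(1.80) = -3.73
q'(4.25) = -208.86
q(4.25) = -256.30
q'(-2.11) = -78.17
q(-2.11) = 59.61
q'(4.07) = -189.68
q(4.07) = -220.44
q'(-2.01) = -71.51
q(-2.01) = 52.13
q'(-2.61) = -115.64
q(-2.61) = 107.78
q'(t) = -13.92*t^2 + 9.24*t + 3.3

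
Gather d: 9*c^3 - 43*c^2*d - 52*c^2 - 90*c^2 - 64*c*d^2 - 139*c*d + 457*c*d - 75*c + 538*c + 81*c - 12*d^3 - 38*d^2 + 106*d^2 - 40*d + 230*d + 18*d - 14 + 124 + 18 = 9*c^3 - 142*c^2 + 544*c - 12*d^3 + d^2*(68 - 64*c) + d*(-43*c^2 + 318*c + 208) + 128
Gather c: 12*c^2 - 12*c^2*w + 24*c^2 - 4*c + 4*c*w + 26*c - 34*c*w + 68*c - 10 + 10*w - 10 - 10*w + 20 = c^2*(36 - 12*w) + c*(90 - 30*w)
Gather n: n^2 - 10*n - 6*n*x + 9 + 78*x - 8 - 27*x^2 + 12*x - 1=n^2 + n*(-6*x - 10) - 27*x^2 + 90*x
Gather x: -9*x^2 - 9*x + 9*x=-9*x^2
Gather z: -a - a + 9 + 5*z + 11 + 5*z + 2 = -2*a + 10*z + 22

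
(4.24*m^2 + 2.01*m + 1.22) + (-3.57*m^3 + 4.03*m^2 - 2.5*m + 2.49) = -3.57*m^3 + 8.27*m^2 - 0.49*m + 3.71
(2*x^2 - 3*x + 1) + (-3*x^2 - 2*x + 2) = -x^2 - 5*x + 3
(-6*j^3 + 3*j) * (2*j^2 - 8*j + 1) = -12*j^5 + 48*j^4 - 24*j^2 + 3*j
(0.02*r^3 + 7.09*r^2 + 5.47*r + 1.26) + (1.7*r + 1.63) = 0.02*r^3 + 7.09*r^2 + 7.17*r + 2.89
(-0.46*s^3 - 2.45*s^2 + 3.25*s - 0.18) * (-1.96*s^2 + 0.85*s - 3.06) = 0.9016*s^5 + 4.411*s^4 - 7.0449*s^3 + 10.6123*s^2 - 10.098*s + 0.5508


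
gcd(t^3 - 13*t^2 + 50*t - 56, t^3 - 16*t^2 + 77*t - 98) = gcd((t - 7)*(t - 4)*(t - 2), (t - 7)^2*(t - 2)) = t^2 - 9*t + 14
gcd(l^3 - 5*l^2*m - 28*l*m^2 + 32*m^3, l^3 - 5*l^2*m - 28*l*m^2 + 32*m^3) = l^3 - 5*l^2*m - 28*l*m^2 + 32*m^3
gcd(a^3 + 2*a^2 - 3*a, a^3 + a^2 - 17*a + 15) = a - 1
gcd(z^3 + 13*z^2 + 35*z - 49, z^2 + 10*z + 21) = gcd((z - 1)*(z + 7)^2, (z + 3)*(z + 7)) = z + 7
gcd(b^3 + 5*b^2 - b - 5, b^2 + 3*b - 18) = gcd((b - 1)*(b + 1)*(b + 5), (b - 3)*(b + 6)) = 1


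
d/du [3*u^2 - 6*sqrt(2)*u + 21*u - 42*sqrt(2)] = 6*u - 6*sqrt(2) + 21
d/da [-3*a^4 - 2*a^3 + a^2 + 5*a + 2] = -12*a^3 - 6*a^2 + 2*a + 5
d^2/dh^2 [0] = 0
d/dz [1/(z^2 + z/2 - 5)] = 2*(-4*z - 1)/(2*z^2 + z - 10)^2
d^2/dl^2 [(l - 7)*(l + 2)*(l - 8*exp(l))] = -8*l^2*exp(l) + 8*l*exp(l) + 6*l + 176*exp(l) - 10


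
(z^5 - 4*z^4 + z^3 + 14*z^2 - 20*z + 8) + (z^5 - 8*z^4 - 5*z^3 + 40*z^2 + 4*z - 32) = 2*z^5 - 12*z^4 - 4*z^3 + 54*z^2 - 16*z - 24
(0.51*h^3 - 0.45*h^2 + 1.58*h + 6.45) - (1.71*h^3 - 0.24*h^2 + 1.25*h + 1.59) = -1.2*h^3 - 0.21*h^2 + 0.33*h + 4.86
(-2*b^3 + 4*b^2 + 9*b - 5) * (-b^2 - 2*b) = 2*b^5 - 17*b^3 - 13*b^2 + 10*b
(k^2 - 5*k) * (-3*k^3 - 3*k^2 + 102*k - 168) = -3*k^5 + 12*k^4 + 117*k^3 - 678*k^2 + 840*k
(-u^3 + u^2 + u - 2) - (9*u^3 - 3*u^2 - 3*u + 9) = -10*u^3 + 4*u^2 + 4*u - 11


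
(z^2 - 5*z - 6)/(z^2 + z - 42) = (z + 1)/(z + 7)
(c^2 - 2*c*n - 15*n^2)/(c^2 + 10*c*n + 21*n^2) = (c - 5*n)/(c + 7*n)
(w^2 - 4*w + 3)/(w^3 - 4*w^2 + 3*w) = 1/w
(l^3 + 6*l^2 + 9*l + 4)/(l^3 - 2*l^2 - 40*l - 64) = (l^2 + 2*l + 1)/(l^2 - 6*l - 16)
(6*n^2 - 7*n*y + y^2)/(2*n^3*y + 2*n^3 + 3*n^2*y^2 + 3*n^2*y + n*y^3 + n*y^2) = (6*n^2 - 7*n*y + y^2)/(n*(2*n^2*y + 2*n^2 + 3*n*y^2 + 3*n*y + y^3 + y^2))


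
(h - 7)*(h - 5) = h^2 - 12*h + 35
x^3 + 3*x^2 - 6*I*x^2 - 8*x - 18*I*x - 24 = (x + 3)*(x - 4*I)*(x - 2*I)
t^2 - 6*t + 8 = (t - 4)*(t - 2)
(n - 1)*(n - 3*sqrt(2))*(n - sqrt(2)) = n^3 - 4*sqrt(2)*n^2 - n^2 + 4*sqrt(2)*n + 6*n - 6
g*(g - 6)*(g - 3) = g^3 - 9*g^2 + 18*g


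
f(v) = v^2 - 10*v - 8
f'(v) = 2*v - 10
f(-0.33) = -4.59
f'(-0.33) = -10.66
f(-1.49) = 9.12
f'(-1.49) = -12.98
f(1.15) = -18.18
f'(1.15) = -7.70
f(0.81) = -15.44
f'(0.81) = -8.38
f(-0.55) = -2.20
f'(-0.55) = -11.10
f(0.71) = -14.60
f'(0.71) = -8.58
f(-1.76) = 12.70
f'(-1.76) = -13.52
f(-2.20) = 18.84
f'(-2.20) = -14.40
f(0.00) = -8.00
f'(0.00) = -10.00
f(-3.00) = 31.00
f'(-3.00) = -16.00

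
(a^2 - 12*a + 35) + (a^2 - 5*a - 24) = 2*a^2 - 17*a + 11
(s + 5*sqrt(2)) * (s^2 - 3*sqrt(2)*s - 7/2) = s^3 + 2*sqrt(2)*s^2 - 67*s/2 - 35*sqrt(2)/2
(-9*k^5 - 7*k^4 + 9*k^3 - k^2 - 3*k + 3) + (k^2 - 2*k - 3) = -9*k^5 - 7*k^4 + 9*k^3 - 5*k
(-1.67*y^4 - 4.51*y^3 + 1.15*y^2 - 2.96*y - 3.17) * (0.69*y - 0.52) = -1.1523*y^5 - 2.2435*y^4 + 3.1387*y^3 - 2.6404*y^2 - 0.648099999999999*y + 1.6484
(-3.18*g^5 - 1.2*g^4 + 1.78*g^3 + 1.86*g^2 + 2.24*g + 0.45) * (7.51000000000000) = -23.8818*g^5 - 9.012*g^4 + 13.3678*g^3 + 13.9686*g^2 + 16.8224*g + 3.3795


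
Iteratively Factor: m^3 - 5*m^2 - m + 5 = (m + 1)*(m^2 - 6*m + 5) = (m - 5)*(m + 1)*(m - 1)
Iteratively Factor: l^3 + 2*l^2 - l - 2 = (l - 1)*(l^2 + 3*l + 2) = (l - 1)*(l + 1)*(l + 2)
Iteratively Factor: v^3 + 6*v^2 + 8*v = (v)*(v^2 + 6*v + 8) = v*(v + 2)*(v + 4)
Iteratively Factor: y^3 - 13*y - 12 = (y + 3)*(y^2 - 3*y - 4) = (y - 4)*(y + 3)*(y + 1)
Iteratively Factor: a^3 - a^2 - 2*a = (a + 1)*(a^2 - 2*a) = a*(a + 1)*(a - 2)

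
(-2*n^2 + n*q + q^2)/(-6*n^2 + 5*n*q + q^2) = (2*n + q)/(6*n + q)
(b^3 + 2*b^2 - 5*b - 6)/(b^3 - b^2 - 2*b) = (b + 3)/b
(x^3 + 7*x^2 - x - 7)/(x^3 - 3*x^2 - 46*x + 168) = (x^2 - 1)/(x^2 - 10*x + 24)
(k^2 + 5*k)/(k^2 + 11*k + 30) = k/(k + 6)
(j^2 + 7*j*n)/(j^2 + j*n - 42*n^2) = j/(j - 6*n)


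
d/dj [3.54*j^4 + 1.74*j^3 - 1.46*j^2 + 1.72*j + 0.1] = 14.16*j^3 + 5.22*j^2 - 2.92*j + 1.72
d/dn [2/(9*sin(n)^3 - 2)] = -54*sin(n)^2*cos(n)/(9*sin(n)^3 - 2)^2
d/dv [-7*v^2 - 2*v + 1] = -14*v - 2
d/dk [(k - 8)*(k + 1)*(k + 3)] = 3*k^2 - 8*k - 29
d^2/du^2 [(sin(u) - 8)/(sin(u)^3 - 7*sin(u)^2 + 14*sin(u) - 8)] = (-4*sin(u)^6 + 89*sin(u)^5 - 514*sin(u)^4 + 938*sin(u)^3 + 464*sin(u)^2 - 2800*sin(u) + 2016)/((sin(u) - 4)^3*(sin(u) - 2)^3*(sin(u) - 1)^2)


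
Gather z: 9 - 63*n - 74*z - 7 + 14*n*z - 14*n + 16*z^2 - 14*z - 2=-77*n + 16*z^2 + z*(14*n - 88)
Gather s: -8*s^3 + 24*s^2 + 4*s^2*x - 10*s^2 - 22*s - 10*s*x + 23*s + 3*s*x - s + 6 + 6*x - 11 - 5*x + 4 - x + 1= -8*s^3 + s^2*(4*x + 14) - 7*s*x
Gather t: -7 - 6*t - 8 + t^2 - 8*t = t^2 - 14*t - 15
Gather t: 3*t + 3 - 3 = 3*t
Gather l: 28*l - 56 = 28*l - 56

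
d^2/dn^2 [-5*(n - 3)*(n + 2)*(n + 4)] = -30*n - 30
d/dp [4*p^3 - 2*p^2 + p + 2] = 12*p^2 - 4*p + 1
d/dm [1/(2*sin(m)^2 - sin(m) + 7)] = (1 - 4*sin(m))*cos(m)/(-sin(m) - cos(2*m) + 8)^2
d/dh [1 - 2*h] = -2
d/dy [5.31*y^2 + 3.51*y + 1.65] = 10.62*y + 3.51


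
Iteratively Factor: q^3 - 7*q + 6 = (q - 2)*(q^2 + 2*q - 3) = (q - 2)*(q - 1)*(q + 3)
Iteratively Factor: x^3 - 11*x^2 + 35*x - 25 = (x - 5)*(x^2 - 6*x + 5) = (x - 5)^2*(x - 1)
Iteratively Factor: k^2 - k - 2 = (k + 1)*(k - 2)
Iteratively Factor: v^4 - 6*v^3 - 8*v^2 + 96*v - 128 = (v - 2)*(v^3 - 4*v^2 - 16*v + 64) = (v - 4)*(v - 2)*(v^2 - 16) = (v - 4)^2*(v - 2)*(v + 4)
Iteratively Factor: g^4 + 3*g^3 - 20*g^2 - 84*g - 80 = (g + 2)*(g^3 + g^2 - 22*g - 40) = (g + 2)^2*(g^2 - g - 20) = (g + 2)^2*(g + 4)*(g - 5)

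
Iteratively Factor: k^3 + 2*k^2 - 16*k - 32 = (k + 4)*(k^2 - 2*k - 8) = (k - 4)*(k + 4)*(k + 2)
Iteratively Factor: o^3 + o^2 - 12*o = (o + 4)*(o^2 - 3*o) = (o - 3)*(o + 4)*(o)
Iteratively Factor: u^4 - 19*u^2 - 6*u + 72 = (u - 4)*(u^3 + 4*u^2 - 3*u - 18) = (u - 4)*(u + 3)*(u^2 + u - 6) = (u - 4)*(u + 3)^2*(u - 2)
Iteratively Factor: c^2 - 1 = (c - 1)*(c + 1)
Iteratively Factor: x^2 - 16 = (x - 4)*(x + 4)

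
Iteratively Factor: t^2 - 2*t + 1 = (t - 1)*(t - 1)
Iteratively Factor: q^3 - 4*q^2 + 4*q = (q - 2)*(q^2 - 2*q) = q*(q - 2)*(q - 2)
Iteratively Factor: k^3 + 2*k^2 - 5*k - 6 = (k + 3)*(k^2 - k - 2) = (k + 1)*(k + 3)*(k - 2)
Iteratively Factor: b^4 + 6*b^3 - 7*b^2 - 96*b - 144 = (b - 4)*(b^3 + 10*b^2 + 33*b + 36) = (b - 4)*(b + 3)*(b^2 + 7*b + 12) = (b - 4)*(b + 3)*(b + 4)*(b + 3)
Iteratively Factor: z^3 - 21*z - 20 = (z + 1)*(z^2 - z - 20) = (z - 5)*(z + 1)*(z + 4)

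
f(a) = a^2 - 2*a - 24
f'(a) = 2*a - 2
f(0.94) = -25.00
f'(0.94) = -0.12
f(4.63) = -11.82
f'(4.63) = 7.26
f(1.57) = -24.68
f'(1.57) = 1.14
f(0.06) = -24.12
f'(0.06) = -1.88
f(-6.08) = 25.13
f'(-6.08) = -14.16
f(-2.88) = -9.95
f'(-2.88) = -7.76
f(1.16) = -24.97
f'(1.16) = 0.32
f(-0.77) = -21.87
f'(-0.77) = -3.54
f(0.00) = -24.00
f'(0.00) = -2.00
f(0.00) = -24.00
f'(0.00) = -2.00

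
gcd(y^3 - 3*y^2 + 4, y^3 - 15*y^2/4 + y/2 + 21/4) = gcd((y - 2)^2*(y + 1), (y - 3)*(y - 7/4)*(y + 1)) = y + 1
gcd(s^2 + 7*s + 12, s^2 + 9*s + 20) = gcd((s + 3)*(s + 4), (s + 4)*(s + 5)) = s + 4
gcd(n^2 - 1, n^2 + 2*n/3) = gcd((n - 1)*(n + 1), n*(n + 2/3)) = 1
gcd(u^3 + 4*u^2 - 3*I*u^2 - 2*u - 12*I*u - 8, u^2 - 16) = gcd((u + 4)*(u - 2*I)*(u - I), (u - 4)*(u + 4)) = u + 4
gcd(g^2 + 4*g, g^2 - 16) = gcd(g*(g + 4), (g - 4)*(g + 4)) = g + 4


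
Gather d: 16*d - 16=16*d - 16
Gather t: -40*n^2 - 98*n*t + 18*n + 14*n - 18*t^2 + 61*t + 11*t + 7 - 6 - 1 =-40*n^2 + 32*n - 18*t^2 + t*(72 - 98*n)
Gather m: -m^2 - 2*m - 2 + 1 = -m^2 - 2*m - 1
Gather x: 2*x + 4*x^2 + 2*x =4*x^2 + 4*x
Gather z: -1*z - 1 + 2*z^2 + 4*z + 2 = 2*z^2 + 3*z + 1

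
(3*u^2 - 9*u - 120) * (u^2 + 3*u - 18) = 3*u^4 - 201*u^2 - 198*u + 2160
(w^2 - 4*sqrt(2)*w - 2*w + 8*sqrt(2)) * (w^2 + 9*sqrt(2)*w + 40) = w^4 - 2*w^3 + 5*sqrt(2)*w^3 - 32*w^2 - 10*sqrt(2)*w^2 - 160*sqrt(2)*w + 64*w + 320*sqrt(2)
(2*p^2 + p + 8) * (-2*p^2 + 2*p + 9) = -4*p^4 + 2*p^3 + 4*p^2 + 25*p + 72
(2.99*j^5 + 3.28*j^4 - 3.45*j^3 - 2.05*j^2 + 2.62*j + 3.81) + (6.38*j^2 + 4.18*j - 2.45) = 2.99*j^5 + 3.28*j^4 - 3.45*j^3 + 4.33*j^2 + 6.8*j + 1.36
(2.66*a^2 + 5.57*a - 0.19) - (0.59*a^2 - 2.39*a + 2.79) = 2.07*a^2 + 7.96*a - 2.98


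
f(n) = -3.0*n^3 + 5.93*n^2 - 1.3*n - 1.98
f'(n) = -9.0*n^2 + 11.86*n - 1.3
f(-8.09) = 1985.07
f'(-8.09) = -686.28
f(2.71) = -21.66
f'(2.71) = -35.26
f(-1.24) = 14.47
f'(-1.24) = -29.84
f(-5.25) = 602.40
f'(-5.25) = -311.63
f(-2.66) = 99.90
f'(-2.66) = -96.53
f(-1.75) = 34.53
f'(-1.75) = -49.62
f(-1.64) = 29.33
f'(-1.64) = -44.96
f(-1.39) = 19.34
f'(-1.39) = -35.17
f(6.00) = -444.30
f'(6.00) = -254.14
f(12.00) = -4347.66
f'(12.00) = -1154.98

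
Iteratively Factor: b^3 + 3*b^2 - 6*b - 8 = (b + 1)*(b^2 + 2*b - 8) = (b - 2)*(b + 1)*(b + 4)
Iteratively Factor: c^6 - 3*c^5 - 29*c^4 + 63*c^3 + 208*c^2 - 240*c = (c + 4)*(c^5 - 7*c^4 - c^3 + 67*c^2 - 60*c) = (c - 4)*(c + 4)*(c^4 - 3*c^3 - 13*c^2 + 15*c) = (c - 4)*(c + 3)*(c + 4)*(c^3 - 6*c^2 + 5*c) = (c - 4)*(c - 1)*(c + 3)*(c + 4)*(c^2 - 5*c) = c*(c - 4)*(c - 1)*(c + 3)*(c + 4)*(c - 5)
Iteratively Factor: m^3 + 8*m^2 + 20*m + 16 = (m + 2)*(m^2 + 6*m + 8) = (m + 2)*(m + 4)*(m + 2)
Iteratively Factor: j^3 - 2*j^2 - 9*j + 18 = (j - 2)*(j^2 - 9) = (j - 2)*(j + 3)*(j - 3)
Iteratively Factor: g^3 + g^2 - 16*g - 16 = (g - 4)*(g^2 + 5*g + 4) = (g - 4)*(g + 4)*(g + 1)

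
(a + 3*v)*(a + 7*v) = a^2 + 10*a*v + 21*v^2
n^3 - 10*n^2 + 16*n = n*(n - 8)*(n - 2)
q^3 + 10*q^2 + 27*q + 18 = (q + 1)*(q + 3)*(q + 6)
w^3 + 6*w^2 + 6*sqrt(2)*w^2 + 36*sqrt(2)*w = w*(w + 6)*(w + 6*sqrt(2))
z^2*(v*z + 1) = v*z^3 + z^2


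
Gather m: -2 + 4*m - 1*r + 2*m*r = m*(2*r + 4) - r - 2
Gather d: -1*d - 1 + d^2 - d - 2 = d^2 - 2*d - 3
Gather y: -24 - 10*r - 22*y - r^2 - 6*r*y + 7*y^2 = -r^2 - 10*r + 7*y^2 + y*(-6*r - 22) - 24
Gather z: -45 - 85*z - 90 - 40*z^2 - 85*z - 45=-40*z^2 - 170*z - 180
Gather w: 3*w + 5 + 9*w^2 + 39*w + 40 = 9*w^2 + 42*w + 45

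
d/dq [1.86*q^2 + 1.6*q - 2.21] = 3.72*q + 1.6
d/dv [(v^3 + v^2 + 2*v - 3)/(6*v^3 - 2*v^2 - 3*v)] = (-8*v^4 - 30*v^3 + 55*v^2 - 12*v - 9)/(v^2*(36*v^4 - 24*v^3 - 32*v^2 + 12*v + 9))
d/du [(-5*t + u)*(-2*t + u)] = -7*t + 2*u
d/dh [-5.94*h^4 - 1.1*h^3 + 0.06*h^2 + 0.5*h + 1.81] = -23.76*h^3 - 3.3*h^2 + 0.12*h + 0.5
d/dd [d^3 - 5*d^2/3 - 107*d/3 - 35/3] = 3*d^2 - 10*d/3 - 107/3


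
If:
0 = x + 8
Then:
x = -8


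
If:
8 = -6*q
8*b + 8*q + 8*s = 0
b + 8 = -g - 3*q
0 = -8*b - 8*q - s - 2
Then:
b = 22/21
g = -106/21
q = -4/3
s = 2/7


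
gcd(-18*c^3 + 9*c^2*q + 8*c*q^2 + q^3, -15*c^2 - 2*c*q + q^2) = 3*c + q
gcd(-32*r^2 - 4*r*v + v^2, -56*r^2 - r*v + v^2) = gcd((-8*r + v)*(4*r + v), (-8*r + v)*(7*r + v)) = 8*r - v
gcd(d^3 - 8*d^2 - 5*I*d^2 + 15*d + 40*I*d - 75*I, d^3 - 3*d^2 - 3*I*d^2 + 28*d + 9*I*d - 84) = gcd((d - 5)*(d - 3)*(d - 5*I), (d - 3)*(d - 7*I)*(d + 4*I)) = d - 3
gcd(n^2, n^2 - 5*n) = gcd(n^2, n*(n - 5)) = n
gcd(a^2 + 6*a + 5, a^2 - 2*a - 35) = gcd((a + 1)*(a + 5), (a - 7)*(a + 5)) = a + 5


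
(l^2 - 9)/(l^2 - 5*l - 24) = (l - 3)/(l - 8)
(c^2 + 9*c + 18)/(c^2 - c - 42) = (c + 3)/(c - 7)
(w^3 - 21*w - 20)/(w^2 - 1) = (w^2 - w - 20)/(w - 1)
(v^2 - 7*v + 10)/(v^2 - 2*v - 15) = (v - 2)/(v + 3)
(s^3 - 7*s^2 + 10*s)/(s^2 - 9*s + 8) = s*(s^2 - 7*s + 10)/(s^2 - 9*s + 8)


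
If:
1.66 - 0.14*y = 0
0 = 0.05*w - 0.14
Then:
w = 2.80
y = 11.86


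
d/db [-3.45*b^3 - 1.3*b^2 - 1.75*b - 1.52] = -10.35*b^2 - 2.6*b - 1.75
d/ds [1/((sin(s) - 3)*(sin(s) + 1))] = 2*(1 - sin(s))*cos(s)/((sin(s) - 3)^2*(sin(s) + 1)^2)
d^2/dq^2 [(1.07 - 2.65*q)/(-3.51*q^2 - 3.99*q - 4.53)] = ((2.65*q - 1.07)*(7.02*q + 3.99)*(14.04*q + 7.98) - (55.809*q + 13.6356)*(3.51*q^2 + 3.99*q + 4.53))/(3.51*q^2 + 3.99*q + 4.53)^3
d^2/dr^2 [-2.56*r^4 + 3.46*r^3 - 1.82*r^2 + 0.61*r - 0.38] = -30.72*r^2 + 20.76*r - 3.64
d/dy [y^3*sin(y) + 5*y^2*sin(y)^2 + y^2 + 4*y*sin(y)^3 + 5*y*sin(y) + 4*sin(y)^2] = y^3*cos(y) + 3*y^2*sin(y) + 5*y^2*sin(2*y) + 8*y*cos(y) - 5*y*cos(2*y) - 3*y*cos(3*y) + 7*y + 8*sin(y) + 4*sin(2*y) - sin(3*y)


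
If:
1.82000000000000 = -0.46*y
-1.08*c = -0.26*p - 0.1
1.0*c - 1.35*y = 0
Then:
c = -5.34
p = -22.57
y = -3.96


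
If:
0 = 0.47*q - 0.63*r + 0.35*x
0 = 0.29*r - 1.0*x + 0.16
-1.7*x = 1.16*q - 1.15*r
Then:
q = -0.35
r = -0.21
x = 0.10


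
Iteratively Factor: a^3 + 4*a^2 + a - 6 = (a + 2)*(a^2 + 2*a - 3) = (a + 2)*(a + 3)*(a - 1)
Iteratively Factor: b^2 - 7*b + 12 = (b - 4)*(b - 3)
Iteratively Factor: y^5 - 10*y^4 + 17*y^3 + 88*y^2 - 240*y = (y - 5)*(y^4 - 5*y^3 - 8*y^2 + 48*y) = (y - 5)*(y + 3)*(y^3 - 8*y^2 + 16*y) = y*(y - 5)*(y + 3)*(y^2 - 8*y + 16) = y*(y - 5)*(y - 4)*(y + 3)*(y - 4)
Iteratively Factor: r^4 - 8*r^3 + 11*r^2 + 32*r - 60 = (r - 5)*(r^3 - 3*r^2 - 4*r + 12) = (r - 5)*(r - 3)*(r^2 - 4) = (r - 5)*(r - 3)*(r - 2)*(r + 2)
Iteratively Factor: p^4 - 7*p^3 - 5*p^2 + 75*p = (p - 5)*(p^3 - 2*p^2 - 15*p) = (p - 5)^2*(p^2 + 3*p) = (p - 5)^2*(p + 3)*(p)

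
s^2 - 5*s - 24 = (s - 8)*(s + 3)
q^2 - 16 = (q - 4)*(q + 4)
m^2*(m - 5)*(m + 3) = m^4 - 2*m^3 - 15*m^2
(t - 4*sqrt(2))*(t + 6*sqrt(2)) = t^2 + 2*sqrt(2)*t - 48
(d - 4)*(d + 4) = d^2 - 16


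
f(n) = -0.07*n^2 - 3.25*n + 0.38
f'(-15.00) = -1.15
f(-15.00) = 33.38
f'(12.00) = -4.93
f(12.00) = -48.70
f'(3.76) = -3.78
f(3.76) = -12.83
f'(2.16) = -3.55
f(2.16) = -6.97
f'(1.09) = -3.40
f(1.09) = -3.25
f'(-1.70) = -3.01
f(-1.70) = 5.70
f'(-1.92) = -2.98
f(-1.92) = 6.36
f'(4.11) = -3.83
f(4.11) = -14.16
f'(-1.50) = -3.04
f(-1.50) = 5.10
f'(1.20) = -3.42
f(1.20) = -3.62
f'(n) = -0.14*n - 3.25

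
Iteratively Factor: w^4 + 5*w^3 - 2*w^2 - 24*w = (w + 3)*(w^3 + 2*w^2 - 8*w) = (w - 2)*(w + 3)*(w^2 + 4*w) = w*(w - 2)*(w + 3)*(w + 4)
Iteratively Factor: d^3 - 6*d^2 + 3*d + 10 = (d - 2)*(d^2 - 4*d - 5) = (d - 5)*(d - 2)*(d + 1)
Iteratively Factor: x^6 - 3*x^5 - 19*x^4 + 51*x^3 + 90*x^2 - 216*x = (x - 2)*(x^5 - x^4 - 21*x^3 + 9*x^2 + 108*x) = (x - 2)*(x + 3)*(x^4 - 4*x^3 - 9*x^2 + 36*x) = (x - 3)*(x - 2)*(x + 3)*(x^3 - x^2 - 12*x) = (x - 3)*(x - 2)*(x + 3)^2*(x^2 - 4*x) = (x - 4)*(x - 3)*(x - 2)*(x + 3)^2*(x)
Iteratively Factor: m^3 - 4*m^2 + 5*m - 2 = (m - 2)*(m^2 - 2*m + 1) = (m - 2)*(m - 1)*(m - 1)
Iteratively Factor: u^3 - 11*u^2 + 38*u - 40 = (u - 5)*(u^2 - 6*u + 8) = (u - 5)*(u - 2)*(u - 4)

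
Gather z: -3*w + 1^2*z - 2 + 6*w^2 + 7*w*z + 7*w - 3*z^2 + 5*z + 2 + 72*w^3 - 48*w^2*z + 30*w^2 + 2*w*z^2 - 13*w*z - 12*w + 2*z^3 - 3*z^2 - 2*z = 72*w^3 + 36*w^2 - 8*w + 2*z^3 + z^2*(2*w - 6) + z*(-48*w^2 - 6*w + 4)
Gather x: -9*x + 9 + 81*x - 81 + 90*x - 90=162*x - 162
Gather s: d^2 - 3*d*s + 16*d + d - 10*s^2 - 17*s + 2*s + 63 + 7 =d^2 + 17*d - 10*s^2 + s*(-3*d - 15) + 70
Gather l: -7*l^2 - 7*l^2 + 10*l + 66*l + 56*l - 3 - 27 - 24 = -14*l^2 + 132*l - 54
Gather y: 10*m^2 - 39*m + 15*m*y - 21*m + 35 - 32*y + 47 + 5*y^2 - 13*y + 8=10*m^2 - 60*m + 5*y^2 + y*(15*m - 45) + 90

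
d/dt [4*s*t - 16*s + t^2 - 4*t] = 4*s + 2*t - 4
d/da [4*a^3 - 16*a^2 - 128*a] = 12*a^2 - 32*a - 128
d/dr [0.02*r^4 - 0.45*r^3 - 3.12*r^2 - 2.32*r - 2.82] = 0.08*r^3 - 1.35*r^2 - 6.24*r - 2.32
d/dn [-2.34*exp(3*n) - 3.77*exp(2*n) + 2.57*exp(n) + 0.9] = (-7.02*exp(2*n) - 7.54*exp(n) + 2.57)*exp(n)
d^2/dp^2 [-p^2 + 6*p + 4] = -2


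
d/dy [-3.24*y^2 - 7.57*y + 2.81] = -6.48*y - 7.57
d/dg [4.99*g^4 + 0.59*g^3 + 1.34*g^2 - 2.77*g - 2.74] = 19.96*g^3 + 1.77*g^2 + 2.68*g - 2.77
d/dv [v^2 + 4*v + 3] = 2*v + 4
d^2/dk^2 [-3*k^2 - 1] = -6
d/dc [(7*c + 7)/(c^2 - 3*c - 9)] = 7*(c^2 - 3*c - (c + 1)*(2*c - 3) - 9)/(-c^2 + 3*c + 9)^2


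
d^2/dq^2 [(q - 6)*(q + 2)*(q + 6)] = 6*q + 4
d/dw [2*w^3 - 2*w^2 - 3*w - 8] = 6*w^2 - 4*w - 3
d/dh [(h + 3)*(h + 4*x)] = 2*h + 4*x + 3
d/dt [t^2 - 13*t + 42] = 2*t - 13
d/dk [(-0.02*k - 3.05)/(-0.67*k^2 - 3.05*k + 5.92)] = (0.0134*k^2 + 0.061*k - (0.02*k + 3.05)*(1.34*k + 3.05) - 0.1184)/(0.67*k^2 + 3.05*k - 5.92)^2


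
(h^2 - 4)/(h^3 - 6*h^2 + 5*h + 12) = (h^2 - 4)/(h^3 - 6*h^2 + 5*h + 12)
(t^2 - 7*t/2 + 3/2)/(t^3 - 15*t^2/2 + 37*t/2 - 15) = (2*t - 1)/(2*t^2 - 9*t + 10)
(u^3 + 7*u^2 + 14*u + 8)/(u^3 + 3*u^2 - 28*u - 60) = (u^2 + 5*u + 4)/(u^2 + u - 30)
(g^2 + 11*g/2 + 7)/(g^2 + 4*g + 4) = (g + 7/2)/(g + 2)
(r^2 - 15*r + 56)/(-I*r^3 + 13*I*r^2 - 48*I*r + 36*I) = I*(r^2 - 15*r + 56)/(r^3 - 13*r^2 + 48*r - 36)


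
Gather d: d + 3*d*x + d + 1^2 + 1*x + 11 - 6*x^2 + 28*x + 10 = d*(3*x + 2) - 6*x^2 + 29*x + 22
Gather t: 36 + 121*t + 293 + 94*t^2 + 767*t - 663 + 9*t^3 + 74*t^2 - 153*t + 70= 9*t^3 + 168*t^2 + 735*t - 264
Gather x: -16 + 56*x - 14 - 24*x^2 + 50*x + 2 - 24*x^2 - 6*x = -48*x^2 + 100*x - 28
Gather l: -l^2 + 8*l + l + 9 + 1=-l^2 + 9*l + 10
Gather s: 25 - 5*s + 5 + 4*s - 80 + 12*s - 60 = 11*s - 110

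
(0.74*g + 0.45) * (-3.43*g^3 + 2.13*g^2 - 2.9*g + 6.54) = -2.5382*g^4 + 0.0326999999999997*g^3 - 1.1875*g^2 + 3.5346*g + 2.943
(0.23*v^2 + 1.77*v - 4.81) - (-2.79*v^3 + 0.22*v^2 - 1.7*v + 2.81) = 2.79*v^3 + 0.01*v^2 + 3.47*v - 7.62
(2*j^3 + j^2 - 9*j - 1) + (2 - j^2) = 2*j^3 - 9*j + 1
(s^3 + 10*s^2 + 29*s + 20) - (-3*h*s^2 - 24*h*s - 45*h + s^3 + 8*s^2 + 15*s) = 3*h*s^2 + 24*h*s + 45*h + 2*s^2 + 14*s + 20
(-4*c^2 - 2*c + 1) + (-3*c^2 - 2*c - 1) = -7*c^2 - 4*c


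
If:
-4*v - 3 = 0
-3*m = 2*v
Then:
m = 1/2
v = -3/4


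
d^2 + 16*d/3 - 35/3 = (d - 5/3)*(d + 7)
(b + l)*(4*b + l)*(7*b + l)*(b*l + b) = 28*b^4*l + 28*b^4 + 39*b^3*l^2 + 39*b^3*l + 12*b^2*l^3 + 12*b^2*l^2 + b*l^4 + b*l^3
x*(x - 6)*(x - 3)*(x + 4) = x^4 - 5*x^3 - 18*x^2 + 72*x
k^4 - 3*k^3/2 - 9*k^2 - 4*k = k*(k - 4)*(k + 1/2)*(k + 2)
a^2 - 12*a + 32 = (a - 8)*(a - 4)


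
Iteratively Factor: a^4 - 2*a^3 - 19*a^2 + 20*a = (a - 5)*(a^3 + 3*a^2 - 4*a) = (a - 5)*(a + 4)*(a^2 - a) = a*(a - 5)*(a + 4)*(a - 1)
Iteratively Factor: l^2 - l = (l - 1)*(l)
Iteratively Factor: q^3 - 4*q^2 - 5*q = (q + 1)*(q^2 - 5*q) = (q - 5)*(q + 1)*(q)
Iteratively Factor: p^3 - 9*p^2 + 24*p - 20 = (p - 2)*(p^2 - 7*p + 10) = (p - 5)*(p - 2)*(p - 2)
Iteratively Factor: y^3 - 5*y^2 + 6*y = (y)*(y^2 - 5*y + 6) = y*(y - 2)*(y - 3)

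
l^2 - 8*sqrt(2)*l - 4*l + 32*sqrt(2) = (l - 4)*(l - 8*sqrt(2))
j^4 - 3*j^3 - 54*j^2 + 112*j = j*(j - 8)*(j - 2)*(j + 7)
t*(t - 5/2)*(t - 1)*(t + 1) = t^4 - 5*t^3/2 - t^2 + 5*t/2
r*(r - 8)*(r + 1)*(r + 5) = r^4 - 2*r^3 - 43*r^2 - 40*r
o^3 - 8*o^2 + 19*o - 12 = (o - 4)*(o - 3)*(o - 1)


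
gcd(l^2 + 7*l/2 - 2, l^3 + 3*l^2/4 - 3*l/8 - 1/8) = l - 1/2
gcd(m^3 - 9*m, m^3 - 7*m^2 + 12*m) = m^2 - 3*m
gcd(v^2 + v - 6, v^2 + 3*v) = v + 3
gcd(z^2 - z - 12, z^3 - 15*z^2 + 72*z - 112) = z - 4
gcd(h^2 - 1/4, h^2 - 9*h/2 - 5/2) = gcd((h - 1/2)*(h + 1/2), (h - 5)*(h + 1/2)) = h + 1/2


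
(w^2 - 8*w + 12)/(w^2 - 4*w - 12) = (w - 2)/(w + 2)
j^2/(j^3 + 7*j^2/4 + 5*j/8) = 8*j/(8*j^2 + 14*j + 5)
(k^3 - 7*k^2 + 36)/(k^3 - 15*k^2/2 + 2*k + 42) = 2*(k - 3)/(2*k - 7)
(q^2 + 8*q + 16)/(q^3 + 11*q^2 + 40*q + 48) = 1/(q + 3)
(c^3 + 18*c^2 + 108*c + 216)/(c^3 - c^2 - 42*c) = (c^2 + 12*c + 36)/(c*(c - 7))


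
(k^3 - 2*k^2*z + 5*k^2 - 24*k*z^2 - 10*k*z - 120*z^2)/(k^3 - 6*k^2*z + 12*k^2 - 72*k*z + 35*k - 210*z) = (k + 4*z)/(k + 7)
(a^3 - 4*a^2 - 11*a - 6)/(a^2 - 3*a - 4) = (a^2 - 5*a - 6)/(a - 4)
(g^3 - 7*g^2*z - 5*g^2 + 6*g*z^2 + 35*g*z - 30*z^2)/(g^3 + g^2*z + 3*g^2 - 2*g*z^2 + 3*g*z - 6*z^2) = (g^2 - 6*g*z - 5*g + 30*z)/(g^2 + 2*g*z + 3*g + 6*z)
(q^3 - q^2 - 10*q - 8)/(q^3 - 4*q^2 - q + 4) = (q + 2)/(q - 1)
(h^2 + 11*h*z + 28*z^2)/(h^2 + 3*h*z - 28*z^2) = (-h - 4*z)/(-h + 4*z)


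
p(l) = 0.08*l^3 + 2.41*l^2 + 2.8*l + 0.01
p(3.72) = 47.89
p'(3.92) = 25.38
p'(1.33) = 9.64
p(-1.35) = 0.43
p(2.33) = 20.63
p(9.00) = 278.74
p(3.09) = 34.03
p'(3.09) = 19.99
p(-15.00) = 230.26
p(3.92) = 52.84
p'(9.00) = 65.62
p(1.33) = 8.19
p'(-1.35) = -3.27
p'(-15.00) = -15.50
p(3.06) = 33.44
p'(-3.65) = -11.60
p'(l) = 0.24*l^2 + 4.82*l + 2.8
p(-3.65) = 18.01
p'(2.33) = 15.33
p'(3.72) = 24.05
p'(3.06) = 19.80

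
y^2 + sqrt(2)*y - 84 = (y - 6*sqrt(2))*(y + 7*sqrt(2))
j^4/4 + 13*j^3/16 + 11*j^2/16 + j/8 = j*(j/4 + 1/2)*(j + 1/4)*(j + 1)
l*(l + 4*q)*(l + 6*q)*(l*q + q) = l^4*q + 10*l^3*q^2 + l^3*q + 24*l^2*q^3 + 10*l^2*q^2 + 24*l*q^3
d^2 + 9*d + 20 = (d + 4)*(d + 5)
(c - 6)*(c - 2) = c^2 - 8*c + 12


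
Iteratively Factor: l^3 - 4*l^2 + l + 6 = (l - 2)*(l^2 - 2*l - 3) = (l - 2)*(l + 1)*(l - 3)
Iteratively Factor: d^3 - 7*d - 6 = (d + 1)*(d^2 - d - 6) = (d + 1)*(d + 2)*(d - 3)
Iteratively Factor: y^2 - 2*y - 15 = (y - 5)*(y + 3)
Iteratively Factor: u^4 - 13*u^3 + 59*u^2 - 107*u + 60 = (u - 4)*(u^3 - 9*u^2 + 23*u - 15) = (u - 4)*(u - 1)*(u^2 - 8*u + 15) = (u - 5)*(u - 4)*(u - 1)*(u - 3)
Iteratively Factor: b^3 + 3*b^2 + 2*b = (b + 1)*(b^2 + 2*b) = (b + 1)*(b + 2)*(b)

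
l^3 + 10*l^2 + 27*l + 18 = (l + 1)*(l + 3)*(l + 6)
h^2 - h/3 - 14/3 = (h - 7/3)*(h + 2)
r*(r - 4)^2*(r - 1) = r^4 - 9*r^3 + 24*r^2 - 16*r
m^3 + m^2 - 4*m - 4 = (m - 2)*(m + 1)*(m + 2)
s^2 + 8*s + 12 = (s + 2)*(s + 6)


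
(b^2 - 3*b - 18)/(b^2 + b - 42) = (b + 3)/(b + 7)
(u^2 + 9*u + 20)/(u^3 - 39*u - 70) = (u + 4)/(u^2 - 5*u - 14)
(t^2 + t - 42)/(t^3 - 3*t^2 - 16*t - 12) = (t + 7)/(t^2 + 3*t + 2)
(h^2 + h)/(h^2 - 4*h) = (h + 1)/(h - 4)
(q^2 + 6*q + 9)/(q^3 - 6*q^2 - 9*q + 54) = (q + 3)/(q^2 - 9*q + 18)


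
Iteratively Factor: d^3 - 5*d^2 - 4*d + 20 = (d + 2)*(d^2 - 7*d + 10) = (d - 2)*(d + 2)*(d - 5)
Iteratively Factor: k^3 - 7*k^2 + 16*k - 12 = (k - 2)*(k^2 - 5*k + 6) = (k - 2)^2*(k - 3)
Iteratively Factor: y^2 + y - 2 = (y - 1)*(y + 2)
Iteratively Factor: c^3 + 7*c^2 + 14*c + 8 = (c + 1)*(c^2 + 6*c + 8) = (c + 1)*(c + 2)*(c + 4)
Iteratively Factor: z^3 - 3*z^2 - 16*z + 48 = (z - 4)*(z^2 + z - 12) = (z - 4)*(z + 4)*(z - 3)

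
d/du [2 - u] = -1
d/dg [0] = 0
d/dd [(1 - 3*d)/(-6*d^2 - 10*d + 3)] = (-18*d^2 + 12*d + 1)/(36*d^4 + 120*d^3 + 64*d^2 - 60*d + 9)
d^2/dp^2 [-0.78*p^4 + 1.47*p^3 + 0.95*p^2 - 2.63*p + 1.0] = -9.36*p^2 + 8.82*p + 1.9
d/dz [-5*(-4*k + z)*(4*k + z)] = -10*z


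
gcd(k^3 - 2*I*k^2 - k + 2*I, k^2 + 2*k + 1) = k + 1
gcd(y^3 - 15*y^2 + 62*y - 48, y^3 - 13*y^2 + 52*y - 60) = y - 6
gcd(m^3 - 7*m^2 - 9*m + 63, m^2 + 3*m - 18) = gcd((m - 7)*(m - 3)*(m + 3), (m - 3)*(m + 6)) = m - 3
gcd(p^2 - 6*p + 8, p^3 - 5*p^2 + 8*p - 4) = p - 2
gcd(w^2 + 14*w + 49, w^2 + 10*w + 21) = w + 7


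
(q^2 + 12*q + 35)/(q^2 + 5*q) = (q + 7)/q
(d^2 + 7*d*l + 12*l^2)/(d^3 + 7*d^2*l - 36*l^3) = (d + 4*l)/(d^2 + 4*d*l - 12*l^2)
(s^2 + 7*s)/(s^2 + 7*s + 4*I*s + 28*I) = s/(s + 4*I)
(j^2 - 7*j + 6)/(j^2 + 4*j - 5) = (j - 6)/(j + 5)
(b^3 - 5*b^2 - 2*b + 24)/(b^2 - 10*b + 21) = (b^2 - 2*b - 8)/(b - 7)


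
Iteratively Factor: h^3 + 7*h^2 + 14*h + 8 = (h + 4)*(h^2 + 3*h + 2) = (h + 1)*(h + 4)*(h + 2)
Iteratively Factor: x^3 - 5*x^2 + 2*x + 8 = (x - 4)*(x^2 - x - 2) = (x - 4)*(x - 2)*(x + 1)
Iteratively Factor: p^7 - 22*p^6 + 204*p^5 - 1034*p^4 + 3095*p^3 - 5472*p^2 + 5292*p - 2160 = (p - 3)*(p^6 - 19*p^5 + 147*p^4 - 593*p^3 + 1316*p^2 - 1524*p + 720) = (p - 3)^2*(p^5 - 16*p^4 + 99*p^3 - 296*p^2 + 428*p - 240) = (p - 3)^3*(p^4 - 13*p^3 + 60*p^2 - 116*p + 80) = (p - 3)^3*(p - 2)*(p^3 - 11*p^2 + 38*p - 40) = (p - 3)^3*(p - 2)^2*(p^2 - 9*p + 20) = (p - 5)*(p - 3)^3*(p - 2)^2*(p - 4)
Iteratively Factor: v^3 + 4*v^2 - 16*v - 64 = (v + 4)*(v^2 - 16) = (v + 4)^2*(v - 4)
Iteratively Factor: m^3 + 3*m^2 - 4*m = (m - 1)*(m^2 + 4*m) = (m - 1)*(m + 4)*(m)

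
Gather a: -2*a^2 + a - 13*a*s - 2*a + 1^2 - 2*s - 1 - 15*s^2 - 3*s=-2*a^2 + a*(-13*s - 1) - 15*s^2 - 5*s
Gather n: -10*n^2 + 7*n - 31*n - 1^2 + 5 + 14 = -10*n^2 - 24*n + 18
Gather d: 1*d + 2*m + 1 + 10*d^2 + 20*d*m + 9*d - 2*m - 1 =10*d^2 + d*(20*m + 10)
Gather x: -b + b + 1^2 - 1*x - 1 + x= 0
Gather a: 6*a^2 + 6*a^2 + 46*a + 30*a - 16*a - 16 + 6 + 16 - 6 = 12*a^2 + 60*a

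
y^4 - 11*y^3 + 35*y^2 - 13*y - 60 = (y - 5)*(y - 4)*(y - 3)*(y + 1)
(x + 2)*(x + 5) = x^2 + 7*x + 10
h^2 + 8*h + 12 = (h + 2)*(h + 6)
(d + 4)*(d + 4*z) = d^2 + 4*d*z + 4*d + 16*z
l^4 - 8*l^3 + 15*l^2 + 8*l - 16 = (l - 4)^2*(l - 1)*(l + 1)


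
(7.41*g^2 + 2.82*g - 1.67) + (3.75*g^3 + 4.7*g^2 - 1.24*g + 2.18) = 3.75*g^3 + 12.11*g^2 + 1.58*g + 0.51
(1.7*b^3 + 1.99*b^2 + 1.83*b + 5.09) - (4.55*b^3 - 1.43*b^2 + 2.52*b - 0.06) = -2.85*b^3 + 3.42*b^2 - 0.69*b + 5.15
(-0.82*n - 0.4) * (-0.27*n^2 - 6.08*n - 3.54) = 0.2214*n^3 + 5.0936*n^2 + 5.3348*n + 1.416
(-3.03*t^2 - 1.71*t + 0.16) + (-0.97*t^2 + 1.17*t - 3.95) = -4.0*t^2 - 0.54*t - 3.79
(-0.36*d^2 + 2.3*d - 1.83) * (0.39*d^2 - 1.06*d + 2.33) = -0.1404*d^4 + 1.2786*d^3 - 3.9905*d^2 + 7.2988*d - 4.2639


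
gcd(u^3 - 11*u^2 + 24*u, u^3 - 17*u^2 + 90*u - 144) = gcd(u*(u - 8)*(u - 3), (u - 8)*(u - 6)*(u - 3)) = u^2 - 11*u + 24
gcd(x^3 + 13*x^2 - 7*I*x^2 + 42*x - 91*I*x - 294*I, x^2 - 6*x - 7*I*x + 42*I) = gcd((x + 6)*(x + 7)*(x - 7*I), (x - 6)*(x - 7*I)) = x - 7*I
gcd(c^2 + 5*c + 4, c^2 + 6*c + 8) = c + 4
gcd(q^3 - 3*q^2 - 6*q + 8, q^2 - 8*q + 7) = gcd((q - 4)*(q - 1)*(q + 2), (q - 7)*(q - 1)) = q - 1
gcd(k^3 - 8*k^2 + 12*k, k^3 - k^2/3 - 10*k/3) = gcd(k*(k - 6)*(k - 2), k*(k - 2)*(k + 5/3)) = k^2 - 2*k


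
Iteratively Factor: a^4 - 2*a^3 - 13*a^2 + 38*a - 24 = (a - 2)*(a^3 - 13*a + 12) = (a - 3)*(a - 2)*(a^2 + 3*a - 4) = (a - 3)*(a - 2)*(a + 4)*(a - 1)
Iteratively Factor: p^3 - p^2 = (p)*(p^2 - p) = p^2*(p - 1)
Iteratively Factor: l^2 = (l)*(l)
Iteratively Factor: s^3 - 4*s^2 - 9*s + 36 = (s - 4)*(s^2 - 9) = (s - 4)*(s + 3)*(s - 3)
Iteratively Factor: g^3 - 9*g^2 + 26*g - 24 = (g - 4)*(g^2 - 5*g + 6) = (g - 4)*(g - 2)*(g - 3)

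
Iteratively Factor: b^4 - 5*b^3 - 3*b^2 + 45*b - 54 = (b - 3)*(b^3 - 2*b^2 - 9*b + 18) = (b - 3)^2*(b^2 + b - 6) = (b - 3)^2*(b + 3)*(b - 2)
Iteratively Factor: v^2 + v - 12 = (v - 3)*(v + 4)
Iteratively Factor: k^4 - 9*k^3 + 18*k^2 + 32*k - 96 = (k - 3)*(k^3 - 6*k^2 + 32) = (k - 3)*(k + 2)*(k^2 - 8*k + 16) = (k - 4)*(k - 3)*(k + 2)*(k - 4)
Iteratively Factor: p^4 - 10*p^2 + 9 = (p - 3)*(p^3 + 3*p^2 - p - 3) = (p - 3)*(p + 3)*(p^2 - 1) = (p - 3)*(p + 1)*(p + 3)*(p - 1)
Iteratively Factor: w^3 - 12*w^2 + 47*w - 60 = (w - 4)*(w^2 - 8*w + 15) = (w - 5)*(w - 4)*(w - 3)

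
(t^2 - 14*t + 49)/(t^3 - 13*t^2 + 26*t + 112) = (t - 7)/(t^2 - 6*t - 16)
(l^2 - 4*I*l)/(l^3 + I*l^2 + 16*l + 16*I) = l/(l^2 + 5*I*l - 4)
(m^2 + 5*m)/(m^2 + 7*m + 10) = m/(m + 2)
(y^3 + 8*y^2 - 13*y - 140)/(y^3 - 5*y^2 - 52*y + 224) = (y + 5)/(y - 8)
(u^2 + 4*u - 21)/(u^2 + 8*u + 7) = (u - 3)/(u + 1)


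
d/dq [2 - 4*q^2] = -8*q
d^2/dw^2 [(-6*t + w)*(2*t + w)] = 2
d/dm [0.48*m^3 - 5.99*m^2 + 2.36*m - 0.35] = 1.44*m^2 - 11.98*m + 2.36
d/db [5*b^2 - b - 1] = 10*b - 1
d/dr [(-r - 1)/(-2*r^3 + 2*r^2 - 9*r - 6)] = (2*r^3 - 2*r^2 + 9*r - (r + 1)*(6*r^2 - 4*r + 9) + 6)/(2*r^3 - 2*r^2 + 9*r + 6)^2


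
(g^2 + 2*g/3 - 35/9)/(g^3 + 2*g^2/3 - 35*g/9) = 1/g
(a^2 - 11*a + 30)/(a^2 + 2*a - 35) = (a - 6)/(a + 7)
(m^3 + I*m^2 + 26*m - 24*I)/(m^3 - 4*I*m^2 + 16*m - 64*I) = (m^2 + 5*I*m + 6)/(m^2 + 16)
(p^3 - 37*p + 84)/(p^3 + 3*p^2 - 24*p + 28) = (p^2 - 7*p + 12)/(p^2 - 4*p + 4)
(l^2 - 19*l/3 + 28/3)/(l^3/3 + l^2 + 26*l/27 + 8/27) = 9*(3*l^2 - 19*l + 28)/(9*l^3 + 27*l^2 + 26*l + 8)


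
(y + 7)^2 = y^2 + 14*y + 49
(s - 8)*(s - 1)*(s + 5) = s^3 - 4*s^2 - 37*s + 40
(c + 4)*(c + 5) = c^2 + 9*c + 20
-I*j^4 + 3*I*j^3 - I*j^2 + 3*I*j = j*(j - 3)*(j - I)*(-I*j + 1)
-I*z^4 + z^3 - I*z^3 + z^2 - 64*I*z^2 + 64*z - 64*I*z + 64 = (z - 8*I)*(z + I)*(z + 8*I)*(-I*z - I)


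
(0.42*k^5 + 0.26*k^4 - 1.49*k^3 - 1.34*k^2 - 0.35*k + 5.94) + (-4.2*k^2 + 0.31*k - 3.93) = 0.42*k^5 + 0.26*k^4 - 1.49*k^3 - 5.54*k^2 - 0.04*k + 2.01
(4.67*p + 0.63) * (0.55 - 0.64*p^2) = -2.9888*p^3 - 0.4032*p^2 + 2.5685*p + 0.3465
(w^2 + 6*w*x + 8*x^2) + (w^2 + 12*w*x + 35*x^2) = 2*w^2 + 18*w*x + 43*x^2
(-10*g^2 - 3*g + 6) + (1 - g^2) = -11*g^2 - 3*g + 7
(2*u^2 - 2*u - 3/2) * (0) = 0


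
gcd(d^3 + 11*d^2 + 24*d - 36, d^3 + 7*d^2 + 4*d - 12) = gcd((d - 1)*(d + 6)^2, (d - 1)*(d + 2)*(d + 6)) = d^2 + 5*d - 6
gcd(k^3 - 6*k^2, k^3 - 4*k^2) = k^2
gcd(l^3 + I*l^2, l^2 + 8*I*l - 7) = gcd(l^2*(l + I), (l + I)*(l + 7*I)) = l + I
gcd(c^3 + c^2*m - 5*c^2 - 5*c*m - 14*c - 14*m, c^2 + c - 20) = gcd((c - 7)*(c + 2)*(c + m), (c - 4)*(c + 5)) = 1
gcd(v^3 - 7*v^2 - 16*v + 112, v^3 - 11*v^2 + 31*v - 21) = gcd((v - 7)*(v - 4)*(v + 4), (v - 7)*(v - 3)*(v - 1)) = v - 7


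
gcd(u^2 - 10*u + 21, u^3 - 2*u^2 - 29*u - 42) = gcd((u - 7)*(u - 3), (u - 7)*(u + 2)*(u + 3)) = u - 7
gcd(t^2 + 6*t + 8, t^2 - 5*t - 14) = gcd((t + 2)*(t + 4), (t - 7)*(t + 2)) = t + 2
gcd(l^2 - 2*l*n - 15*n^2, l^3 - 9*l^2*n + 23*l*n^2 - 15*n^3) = l - 5*n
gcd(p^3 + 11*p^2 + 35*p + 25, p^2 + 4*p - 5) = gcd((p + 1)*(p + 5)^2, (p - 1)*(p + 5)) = p + 5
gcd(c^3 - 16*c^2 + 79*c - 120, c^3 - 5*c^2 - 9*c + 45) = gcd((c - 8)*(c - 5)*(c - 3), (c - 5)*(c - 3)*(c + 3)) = c^2 - 8*c + 15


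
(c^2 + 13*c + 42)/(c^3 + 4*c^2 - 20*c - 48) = (c + 7)/(c^2 - 2*c - 8)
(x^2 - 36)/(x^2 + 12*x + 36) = (x - 6)/(x + 6)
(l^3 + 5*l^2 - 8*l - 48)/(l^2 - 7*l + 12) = (l^2 + 8*l + 16)/(l - 4)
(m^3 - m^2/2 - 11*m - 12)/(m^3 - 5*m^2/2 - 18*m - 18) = (m - 4)/(m - 6)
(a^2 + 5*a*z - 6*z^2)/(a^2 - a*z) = (a + 6*z)/a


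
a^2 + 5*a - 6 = (a - 1)*(a + 6)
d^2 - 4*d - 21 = (d - 7)*(d + 3)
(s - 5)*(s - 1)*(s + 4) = s^3 - 2*s^2 - 19*s + 20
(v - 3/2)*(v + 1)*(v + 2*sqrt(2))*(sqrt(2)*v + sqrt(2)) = sqrt(2)*v^4 + sqrt(2)*v^3/2 + 4*v^3 - 2*sqrt(2)*v^2 + 2*v^2 - 8*v - 3*sqrt(2)*v/2 - 6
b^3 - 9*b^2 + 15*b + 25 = (b - 5)^2*(b + 1)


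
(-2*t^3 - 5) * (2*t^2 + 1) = -4*t^5 - 2*t^3 - 10*t^2 - 5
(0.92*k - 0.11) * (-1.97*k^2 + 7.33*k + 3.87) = -1.8124*k^3 + 6.9603*k^2 + 2.7541*k - 0.4257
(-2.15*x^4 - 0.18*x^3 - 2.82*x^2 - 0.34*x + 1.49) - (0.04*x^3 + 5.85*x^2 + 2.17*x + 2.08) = -2.15*x^4 - 0.22*x^3 - 8.67*x^2 - 2.51*x - 0.59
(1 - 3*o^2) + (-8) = -3*o^2 - 7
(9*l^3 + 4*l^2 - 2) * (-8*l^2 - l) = -72*l^5 - 41*l^4 - 4*l^3 + 16*l^2 + 2*l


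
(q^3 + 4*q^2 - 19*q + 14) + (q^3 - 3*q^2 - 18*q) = 2*q^3 + q^2 - 37*q + 14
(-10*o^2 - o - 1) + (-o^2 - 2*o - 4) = -11*o^2 - 3*o - 5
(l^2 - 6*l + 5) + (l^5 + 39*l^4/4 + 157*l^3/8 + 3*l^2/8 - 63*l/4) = l^5 + 39*l^4/4 + 157*l^3/8 + 11*l^2/8 - 87*l/4 + 5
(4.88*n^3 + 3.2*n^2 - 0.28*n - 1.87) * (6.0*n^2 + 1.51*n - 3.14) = 29.28*n^5 + 26.5688*n^4 - 12.1712*n^3 - 21.6908*n^2 - 1.9445*n + 5.8718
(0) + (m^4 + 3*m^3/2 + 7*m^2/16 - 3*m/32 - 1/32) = m^4 + 3*m^3/2 + 7*m^2/16 - 3*m/32 - 1/32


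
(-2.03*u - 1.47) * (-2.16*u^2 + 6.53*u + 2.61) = 4.3848*u^3 - 10.0807*u^2 - 14.8974*u - 3.8367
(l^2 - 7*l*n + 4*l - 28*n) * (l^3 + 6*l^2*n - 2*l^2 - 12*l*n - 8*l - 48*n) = l^5 - l^4*n + 2*l^4 - 42*l^3*n^2 - 2*l^3*n - 16*l^3 - 84*l^2*n^2 + 16*l^2*n - 32*l^2 + 672*l*n^2 + 32*l*n + 1344*n^2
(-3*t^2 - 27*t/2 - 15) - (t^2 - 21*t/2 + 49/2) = -4*t^2 - 3*t - 79/2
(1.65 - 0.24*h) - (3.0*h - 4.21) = 5.86 - 3.24*h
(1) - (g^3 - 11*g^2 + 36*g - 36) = -g^3 + 11*g^2 - 36*g + 37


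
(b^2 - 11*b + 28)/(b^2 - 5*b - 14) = (b - 4)/(b + 2)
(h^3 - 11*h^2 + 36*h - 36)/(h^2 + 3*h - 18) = (h^2 - 8*h + 12)/(h + 6)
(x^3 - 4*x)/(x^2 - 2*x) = x + 2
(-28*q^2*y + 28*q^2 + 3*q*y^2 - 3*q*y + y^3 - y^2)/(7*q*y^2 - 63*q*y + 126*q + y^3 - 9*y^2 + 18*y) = (-4*q*y + 4*q + y^2 - y)/(y^2 - 9*y + 18)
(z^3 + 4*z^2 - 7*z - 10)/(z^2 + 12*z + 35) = (z^2 - z - 2)/(z + 7)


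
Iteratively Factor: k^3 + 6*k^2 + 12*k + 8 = (k + 2)*(k^2 + 4*k + 4) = (k + 2)^2*(k + 2)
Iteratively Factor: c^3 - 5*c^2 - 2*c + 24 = (c + 2)*(c^2 - 7*c + 12) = (c - 4)*(c + 2)*(c - 3)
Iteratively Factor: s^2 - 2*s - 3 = (s + 1)*(s - 3)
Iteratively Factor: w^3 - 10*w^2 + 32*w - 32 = (w - 2)*(w^2 - 8*w + 16) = (w - 4)*(w - 2)*(w - 4)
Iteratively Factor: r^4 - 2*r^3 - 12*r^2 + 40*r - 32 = (r - 2)*(r^3 - 12*r + 16) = (r - 2)*(r + 4)*(r^2 - 4*r + 4) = (r - 2)^2*(r + 4)*(r - 2)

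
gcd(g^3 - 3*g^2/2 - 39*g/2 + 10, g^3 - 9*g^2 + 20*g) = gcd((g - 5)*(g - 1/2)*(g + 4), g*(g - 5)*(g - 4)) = g - 5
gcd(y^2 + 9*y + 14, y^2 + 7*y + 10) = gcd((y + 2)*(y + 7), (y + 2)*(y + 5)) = y + 2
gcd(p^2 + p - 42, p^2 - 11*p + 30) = p - 6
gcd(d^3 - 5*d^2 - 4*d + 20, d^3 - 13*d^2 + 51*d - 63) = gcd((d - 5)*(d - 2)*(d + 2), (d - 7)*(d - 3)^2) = 1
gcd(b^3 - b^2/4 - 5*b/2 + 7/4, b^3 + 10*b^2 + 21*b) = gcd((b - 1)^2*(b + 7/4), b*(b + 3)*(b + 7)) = 1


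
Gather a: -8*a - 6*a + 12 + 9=21 - 14*a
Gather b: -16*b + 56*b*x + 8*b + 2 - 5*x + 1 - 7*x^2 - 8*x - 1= b*(56*x - 8) - 7*x^2 - 13*x + 2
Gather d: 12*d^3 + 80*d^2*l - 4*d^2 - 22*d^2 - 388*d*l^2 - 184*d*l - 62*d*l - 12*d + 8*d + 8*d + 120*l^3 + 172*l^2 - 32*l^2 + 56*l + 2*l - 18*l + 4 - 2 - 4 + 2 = 12*d^3 + d^2*(80*l - 26) + d*(-388*l^2 - 246*l + 4) + 120*l^3 + 140*l^2 + 40*l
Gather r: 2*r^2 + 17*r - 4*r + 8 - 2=2*r^2 + 13*r + 6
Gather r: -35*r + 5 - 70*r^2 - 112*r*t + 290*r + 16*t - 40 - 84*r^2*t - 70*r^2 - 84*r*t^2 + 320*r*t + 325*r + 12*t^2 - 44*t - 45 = r^2*(-84*t - 140) + r*(-84*t^2 + 208*t + 580) + 12*t^2 - 28*t - 80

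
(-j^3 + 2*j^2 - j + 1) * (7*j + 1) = -7*j^4 + 13*j^3 - 5*j^2 + 6*j + 1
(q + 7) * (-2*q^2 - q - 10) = -2*q^3 - 15*q^2 - 17*q - 70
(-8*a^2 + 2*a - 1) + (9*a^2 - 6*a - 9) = a^2 - 4*a - 10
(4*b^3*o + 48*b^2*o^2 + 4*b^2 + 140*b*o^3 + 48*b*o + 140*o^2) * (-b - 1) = -4*b^4*o - 48*b^3*o^2 - 4*b^3*o - 4*b^3 - 140*b^2*o^3 - 48*b^2*o^2 - 48*b^2*o - 4*b^2 - 140*b*o^3 - 140*b*o^2 - 48*b*o - 140*o^2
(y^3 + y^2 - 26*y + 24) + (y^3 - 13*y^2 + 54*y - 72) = 2*y^3 - 12*y^2 + 28*y - 48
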